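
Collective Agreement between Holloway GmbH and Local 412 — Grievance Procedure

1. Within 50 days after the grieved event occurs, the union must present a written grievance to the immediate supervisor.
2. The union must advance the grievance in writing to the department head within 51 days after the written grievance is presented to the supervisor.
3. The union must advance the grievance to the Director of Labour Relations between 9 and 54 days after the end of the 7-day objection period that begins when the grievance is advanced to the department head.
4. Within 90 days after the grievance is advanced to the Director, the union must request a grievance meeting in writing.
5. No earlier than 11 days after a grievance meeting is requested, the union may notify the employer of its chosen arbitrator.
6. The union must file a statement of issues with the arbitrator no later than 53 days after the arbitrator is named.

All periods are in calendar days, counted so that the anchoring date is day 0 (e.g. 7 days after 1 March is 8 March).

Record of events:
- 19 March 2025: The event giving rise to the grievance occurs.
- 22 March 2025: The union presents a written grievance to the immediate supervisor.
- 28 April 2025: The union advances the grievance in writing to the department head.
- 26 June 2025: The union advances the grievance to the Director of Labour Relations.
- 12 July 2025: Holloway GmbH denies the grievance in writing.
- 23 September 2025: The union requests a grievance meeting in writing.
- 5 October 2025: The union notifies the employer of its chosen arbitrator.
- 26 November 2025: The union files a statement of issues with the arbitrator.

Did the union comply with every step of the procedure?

Yes

Step 1: 50 days after 19 March 2025 (when the grieved event occurs) is 8 May 2025; 22 March 2025 is within that limit.
Step 2: 51 days after 22 March 2025 (when the written grievance is presented to the supervisor) is 12 May 2025; done 28 April 2025 — timely.
Step 3: the window is 9–54 days after 5 May 2025 (end of the 7-day objection period, which began when the grievance is advanced to the department head on 28 April 2025), so 14 May 2025 through 28 June 2025; 26 June 2025 falls inside that range.
Step 4: 90 days after 26 June 2025 (when the grievance is advanced to the Director) is 24 September 2025; completed 23 September 2025, before the deadline.
Step 5: the earliest permitted date is 11 days after 23 September 2025 (when a grievance meeting is requested), i.e. 4 October 2025; 5 October 2025 is on or after that date.
Step 6: 53 days after 5 October 2025 (when the arbitrator is named) is 27 November 2025; completed 26 November 2025, before the deadline.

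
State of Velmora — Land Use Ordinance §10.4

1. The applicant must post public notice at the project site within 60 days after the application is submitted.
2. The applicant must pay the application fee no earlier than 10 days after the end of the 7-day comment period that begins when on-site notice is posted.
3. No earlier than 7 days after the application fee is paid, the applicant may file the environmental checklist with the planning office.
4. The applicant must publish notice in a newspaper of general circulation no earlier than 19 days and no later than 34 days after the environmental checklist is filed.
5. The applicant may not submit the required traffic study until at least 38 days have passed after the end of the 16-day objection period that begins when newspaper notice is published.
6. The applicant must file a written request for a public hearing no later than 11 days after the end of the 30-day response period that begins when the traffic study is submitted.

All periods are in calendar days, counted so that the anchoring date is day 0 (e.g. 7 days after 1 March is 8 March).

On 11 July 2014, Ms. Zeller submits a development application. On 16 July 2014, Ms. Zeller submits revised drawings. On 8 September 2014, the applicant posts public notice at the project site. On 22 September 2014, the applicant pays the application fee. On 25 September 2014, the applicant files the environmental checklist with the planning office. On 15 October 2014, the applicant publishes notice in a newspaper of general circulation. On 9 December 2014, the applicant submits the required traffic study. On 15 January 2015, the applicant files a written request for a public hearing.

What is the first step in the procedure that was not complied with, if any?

Step 1: 60 days after 11 July 2014 (when the application is submitted) is 9 September 2014; done 8 September 2014 — timely.
Step 2: the earliest permitted date is 10 days after 15 September 2014 (end of the 7-day comment period, which began when on-site notice is posted on 8 September 2014), i.e. 25 September 2014; acted on 22 September 2014, 3 days prematurely.
The procedure was therefore not followed at step 2.

Step 2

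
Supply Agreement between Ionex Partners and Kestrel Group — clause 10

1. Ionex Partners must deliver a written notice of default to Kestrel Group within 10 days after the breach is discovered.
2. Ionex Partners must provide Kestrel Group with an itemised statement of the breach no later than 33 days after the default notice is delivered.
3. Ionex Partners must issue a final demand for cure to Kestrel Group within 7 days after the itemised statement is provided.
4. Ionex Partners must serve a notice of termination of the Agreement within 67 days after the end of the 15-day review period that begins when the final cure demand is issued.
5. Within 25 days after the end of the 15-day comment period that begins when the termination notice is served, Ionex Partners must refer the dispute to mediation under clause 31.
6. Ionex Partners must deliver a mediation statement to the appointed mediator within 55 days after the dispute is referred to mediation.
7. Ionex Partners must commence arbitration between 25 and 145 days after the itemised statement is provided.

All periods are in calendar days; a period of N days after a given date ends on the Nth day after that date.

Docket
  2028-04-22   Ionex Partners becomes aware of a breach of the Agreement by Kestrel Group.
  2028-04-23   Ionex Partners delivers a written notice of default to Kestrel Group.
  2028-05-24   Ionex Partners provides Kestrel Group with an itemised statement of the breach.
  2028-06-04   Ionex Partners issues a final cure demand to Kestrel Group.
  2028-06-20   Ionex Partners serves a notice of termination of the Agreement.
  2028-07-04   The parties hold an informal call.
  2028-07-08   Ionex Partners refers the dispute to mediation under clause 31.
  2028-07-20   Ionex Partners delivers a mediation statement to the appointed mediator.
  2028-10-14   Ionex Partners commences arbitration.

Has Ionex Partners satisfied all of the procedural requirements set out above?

No

(1) due by 2028-04-22 + 10 days = 2028-05-02; completed 2028-04-23, before the deadline.
(2) due by 2028-04-23 + 33 days = 2028-05-26; completed 2028-05-24, before the deadline.
(3) due by 2028-05-24 + 7 days = 2028-05-31; not done until 2028-06-04, 4 days after the deadline.
That is the first point of non-compliance.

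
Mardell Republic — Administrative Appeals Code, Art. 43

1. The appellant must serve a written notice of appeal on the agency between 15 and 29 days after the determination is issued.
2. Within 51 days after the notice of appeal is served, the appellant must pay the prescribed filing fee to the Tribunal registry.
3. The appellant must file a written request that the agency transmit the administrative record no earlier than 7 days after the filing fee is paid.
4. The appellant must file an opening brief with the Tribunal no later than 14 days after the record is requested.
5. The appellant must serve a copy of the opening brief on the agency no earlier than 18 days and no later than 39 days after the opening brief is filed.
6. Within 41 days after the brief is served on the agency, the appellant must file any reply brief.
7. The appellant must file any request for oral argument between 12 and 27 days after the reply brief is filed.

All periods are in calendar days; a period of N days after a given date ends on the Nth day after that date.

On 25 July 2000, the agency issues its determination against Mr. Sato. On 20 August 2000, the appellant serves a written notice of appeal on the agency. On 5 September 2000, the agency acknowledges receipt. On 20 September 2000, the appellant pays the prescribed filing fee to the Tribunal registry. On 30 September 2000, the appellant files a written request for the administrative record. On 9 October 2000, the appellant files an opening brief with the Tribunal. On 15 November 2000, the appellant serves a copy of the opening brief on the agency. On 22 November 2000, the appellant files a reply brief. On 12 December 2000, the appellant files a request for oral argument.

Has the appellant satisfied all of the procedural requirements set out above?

Yes

Step 1 — 15 and 29 days from 25 July 2000 (when the determination is issued) are 9 August 2000 and 23 August 2000 respectively; done 20 August 2000 — within the window.
Step 2 — counting 51 days from 20 August 2000 (when the notice of appeal is served) gives a deadline of 10 October 2000; 20 September 2000 is within that limit.
Step 3 — must wait 7 days from 20 September 2000 (when the filing fee is paid), so not before 27 September 2000; 30 September 2000 is on or after that date.
Step 4 — counting 14 days from 30 September 2000 (when the record is requested) gives a deadline of 14 October 2000; 9 October 2000 is within that limit.
Step 5 — 18 and 39 days from 9 October 2000 (when the opening brief is filed) are 27 October 2000 and 17 November 2000 respectively; done 15 November 2000, which is between those dates.
Step 6 — counting 41 days from 15 November 2000 (when the brief is served on the agency) gives a deadline of 26 December 2000; 22 November 2000 is within that limit.
Step 7 — 12 and 27 days from 22 November 2000 (when the reply brief is filed) are 4 December 2000 and 19 December 2000 respectively; 12 December 2000 falls inside that range.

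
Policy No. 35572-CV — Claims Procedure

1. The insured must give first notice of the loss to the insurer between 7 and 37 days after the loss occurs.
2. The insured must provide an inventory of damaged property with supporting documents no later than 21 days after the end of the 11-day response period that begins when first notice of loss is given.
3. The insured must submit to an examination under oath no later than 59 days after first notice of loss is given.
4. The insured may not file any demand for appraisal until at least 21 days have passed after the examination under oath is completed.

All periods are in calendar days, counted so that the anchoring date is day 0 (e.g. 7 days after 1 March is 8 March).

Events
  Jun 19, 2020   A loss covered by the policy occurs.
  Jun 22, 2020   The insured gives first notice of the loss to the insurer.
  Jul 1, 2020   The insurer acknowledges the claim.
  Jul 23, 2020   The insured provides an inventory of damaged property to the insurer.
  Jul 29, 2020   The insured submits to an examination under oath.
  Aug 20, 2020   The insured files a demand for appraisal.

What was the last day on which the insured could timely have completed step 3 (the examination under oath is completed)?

Step 3 runs from Jun 22, 2020, when first notice of loss is given. 59 days after Jun 22, 2020 is Aug 20, 2020.

Aug 20, 2020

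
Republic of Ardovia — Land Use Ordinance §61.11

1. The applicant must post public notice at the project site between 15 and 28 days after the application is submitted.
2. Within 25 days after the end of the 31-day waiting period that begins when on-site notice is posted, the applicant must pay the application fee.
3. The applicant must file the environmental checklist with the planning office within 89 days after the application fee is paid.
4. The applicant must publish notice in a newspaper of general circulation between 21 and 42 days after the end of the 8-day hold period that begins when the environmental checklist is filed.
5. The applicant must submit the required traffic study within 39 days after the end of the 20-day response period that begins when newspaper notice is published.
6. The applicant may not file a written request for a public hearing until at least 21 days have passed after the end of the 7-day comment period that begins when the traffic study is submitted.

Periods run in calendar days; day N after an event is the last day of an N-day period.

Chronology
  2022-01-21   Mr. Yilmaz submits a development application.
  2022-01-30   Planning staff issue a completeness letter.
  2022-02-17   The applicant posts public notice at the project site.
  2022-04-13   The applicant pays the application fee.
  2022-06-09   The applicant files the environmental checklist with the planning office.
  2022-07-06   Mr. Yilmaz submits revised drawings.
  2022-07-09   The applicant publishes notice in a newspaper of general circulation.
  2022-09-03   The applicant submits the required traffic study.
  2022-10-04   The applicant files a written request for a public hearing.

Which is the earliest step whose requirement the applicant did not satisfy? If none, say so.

None — every step was satisfied

(1) the permitted window runs from 2022-01-21 + 15 = 2022-02-05 to 2022-01-21 + 28 = 2022-02-18; done 2022-02-17, which is between those dates.
(2) due by 2022-03-20 + 25 days = 2022-04-14; done 2022-04-13 — timely.
(3) due by 2022-04-13 + 89 days = 2022-07-11; completed 2022-06-09, before the deadline.
(4) the permitted window runs from 2022-06-17 + 21 = 2022-07-08 to 2022-06-17 + 42 = 2022-07-29; done 2022-07-09 — within the window.
(5) due by 2022-07-29 + 39 days = 2022-09-06; 2022-09-03 is within that limit.
(6) permitted from 2022-09-10 + 21 days = 2022-10-01 onward; done 2022-10-04 — permitted.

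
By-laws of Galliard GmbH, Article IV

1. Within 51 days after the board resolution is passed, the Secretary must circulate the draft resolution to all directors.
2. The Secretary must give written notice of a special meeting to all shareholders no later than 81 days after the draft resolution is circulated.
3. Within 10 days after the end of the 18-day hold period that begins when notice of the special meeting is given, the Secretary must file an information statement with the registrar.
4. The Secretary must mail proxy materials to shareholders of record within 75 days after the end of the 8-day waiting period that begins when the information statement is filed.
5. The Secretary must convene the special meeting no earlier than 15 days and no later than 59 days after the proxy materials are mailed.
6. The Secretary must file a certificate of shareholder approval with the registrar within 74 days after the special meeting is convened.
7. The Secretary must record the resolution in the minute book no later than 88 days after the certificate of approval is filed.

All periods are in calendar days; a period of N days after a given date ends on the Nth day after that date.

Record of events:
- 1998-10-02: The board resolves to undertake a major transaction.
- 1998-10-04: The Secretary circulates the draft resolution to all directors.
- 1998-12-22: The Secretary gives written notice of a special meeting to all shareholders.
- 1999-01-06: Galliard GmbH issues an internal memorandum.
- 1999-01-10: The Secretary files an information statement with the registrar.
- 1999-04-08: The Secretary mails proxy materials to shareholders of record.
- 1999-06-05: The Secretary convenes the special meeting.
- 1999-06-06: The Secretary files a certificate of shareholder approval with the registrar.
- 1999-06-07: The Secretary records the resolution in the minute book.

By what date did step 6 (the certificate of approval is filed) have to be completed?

Step 6 runs from 1999-06-05, when the special meeting is convened. 74 days after 1999-06-05 is 1999-08-18.

1999-08-18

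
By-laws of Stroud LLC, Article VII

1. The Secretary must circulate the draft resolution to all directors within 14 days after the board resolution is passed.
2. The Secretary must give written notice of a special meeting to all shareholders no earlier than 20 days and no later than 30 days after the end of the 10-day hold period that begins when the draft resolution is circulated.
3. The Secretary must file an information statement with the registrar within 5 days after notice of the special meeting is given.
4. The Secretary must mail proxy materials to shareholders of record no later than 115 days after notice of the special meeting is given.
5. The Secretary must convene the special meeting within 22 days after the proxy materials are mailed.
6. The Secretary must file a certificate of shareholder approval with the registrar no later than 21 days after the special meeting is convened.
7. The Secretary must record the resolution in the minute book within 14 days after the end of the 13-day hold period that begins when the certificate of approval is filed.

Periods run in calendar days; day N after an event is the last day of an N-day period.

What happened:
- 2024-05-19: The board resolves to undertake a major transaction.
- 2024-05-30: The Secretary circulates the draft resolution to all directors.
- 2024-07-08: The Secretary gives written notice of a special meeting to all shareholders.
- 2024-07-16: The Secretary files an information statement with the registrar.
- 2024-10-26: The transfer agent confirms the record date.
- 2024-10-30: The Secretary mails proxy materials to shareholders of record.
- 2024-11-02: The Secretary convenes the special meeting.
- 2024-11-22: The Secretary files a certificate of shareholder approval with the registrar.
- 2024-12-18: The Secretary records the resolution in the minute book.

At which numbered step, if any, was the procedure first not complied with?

Step 3

Step 1: 14 days after 2024-05-19 (when the board resolution is passed) is 2024-06-02; 2024-05-30 is within that limit.
Step 2: the window is 20–30 days after 2024-06-09 (end of the 10-day hold period, which began when the draft resolution is circulated on 2024-05-30), so 2024-06-29 through 2024-07-09; 2024-07-08 falls inside that range.
Step 3: 5 days after 2024-07-08 (when notice of the special meeting is given) is 2024-07-13; done 2024-07-16 — 3 days late.
No need to go further; step 3 was not satisfied.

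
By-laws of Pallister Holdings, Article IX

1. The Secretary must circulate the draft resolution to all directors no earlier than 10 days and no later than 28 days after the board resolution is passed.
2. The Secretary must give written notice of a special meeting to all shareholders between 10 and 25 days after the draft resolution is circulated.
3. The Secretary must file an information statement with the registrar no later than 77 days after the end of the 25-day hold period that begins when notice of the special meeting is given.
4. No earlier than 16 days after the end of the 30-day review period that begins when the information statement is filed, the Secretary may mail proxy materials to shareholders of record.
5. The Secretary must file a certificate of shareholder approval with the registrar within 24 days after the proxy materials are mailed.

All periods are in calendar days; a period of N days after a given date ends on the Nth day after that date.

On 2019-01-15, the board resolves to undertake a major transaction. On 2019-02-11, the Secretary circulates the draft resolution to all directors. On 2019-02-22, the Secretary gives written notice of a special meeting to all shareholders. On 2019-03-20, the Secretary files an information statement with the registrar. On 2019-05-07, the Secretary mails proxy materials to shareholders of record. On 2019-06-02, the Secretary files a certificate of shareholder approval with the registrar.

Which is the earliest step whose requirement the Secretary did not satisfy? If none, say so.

Step 5

Step 1: the window is 10–28 days after 2019-01-15 (when the board resolution is passed), so 2019-01-25 through 2019-02-12; done 2019-02-11, which is between those dates.
Step 2: the window is 10–25 days after 2019-02-11 (when the draft resolution is circulated), so 2019-02-21 through 2019-03-08; 2019-02-22 falls inside that range.
Step 3: 77 days after 2019-03-19 (end of the 25-day hold period, which began when notice of the special meeting is given on 2019-02-22) is 2019-06-04; completed 2019-03-20, before the deadline.
Step 4: the earliest permitted date is 16 days after 2019-04-19 (end of the 30-day review period, which began when the information statement is filed on 2019-03-20), i.e. 2019-05-05; 2019-05-07 is on or after that date.
Step 5: 24 days after 2019-05-07 (when the proxy materials are mailed) is 2019-05-31; done 2019-06-02 — 2 days late.
The analysis stops there.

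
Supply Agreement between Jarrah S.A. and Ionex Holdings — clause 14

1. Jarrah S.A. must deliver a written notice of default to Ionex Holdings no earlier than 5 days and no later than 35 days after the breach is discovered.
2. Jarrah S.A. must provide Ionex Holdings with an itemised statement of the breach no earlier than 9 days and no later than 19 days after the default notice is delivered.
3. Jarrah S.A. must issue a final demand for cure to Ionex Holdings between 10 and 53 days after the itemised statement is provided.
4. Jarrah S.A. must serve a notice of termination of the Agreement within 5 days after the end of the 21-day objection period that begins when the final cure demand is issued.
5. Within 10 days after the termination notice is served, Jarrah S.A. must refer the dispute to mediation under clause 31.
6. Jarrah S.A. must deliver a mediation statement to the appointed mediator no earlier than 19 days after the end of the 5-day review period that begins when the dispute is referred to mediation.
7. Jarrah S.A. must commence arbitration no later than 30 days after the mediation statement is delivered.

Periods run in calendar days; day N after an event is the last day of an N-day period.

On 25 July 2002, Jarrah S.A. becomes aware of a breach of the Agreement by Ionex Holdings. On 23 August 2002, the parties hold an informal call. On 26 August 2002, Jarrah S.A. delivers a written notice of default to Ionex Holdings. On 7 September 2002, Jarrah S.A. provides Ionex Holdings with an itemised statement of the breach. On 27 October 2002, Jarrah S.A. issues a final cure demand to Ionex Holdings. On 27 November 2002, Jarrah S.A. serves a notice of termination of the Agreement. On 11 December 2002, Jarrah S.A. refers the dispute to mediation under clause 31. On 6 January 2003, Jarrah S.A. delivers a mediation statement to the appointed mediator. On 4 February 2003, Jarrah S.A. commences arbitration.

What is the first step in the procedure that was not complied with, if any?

Step 1 — 5 and 35 days from 25 July 2002 (when the breach is discovered) are 30 July 2002 and 29 August 2002 respectively; 26 August 2002 falls inside that range.
Step 2 — 9 and 19 days from 26 August 2002 (when the default notice is delivered) are 4 September 2002 and 14 September 2002 respectively; done 7 September 2002, which is between those dates.
Step 3 — 10 and 53 days from 7 September 2002 (when the itemised statement is provided) are 17 September 2002 and 30 October 2002 respectively; 27 October 2002 falls inside that range.
Step 4 — counting 5 days from 17 November 2002 (end of the 21-day objection period, which began when the final cure demand is issued on 27 October 2002) gives a deadline of 22 November 2002; 27 November 2002 misses that deadline by 5 days.
Later steps need not be reached.

Step 4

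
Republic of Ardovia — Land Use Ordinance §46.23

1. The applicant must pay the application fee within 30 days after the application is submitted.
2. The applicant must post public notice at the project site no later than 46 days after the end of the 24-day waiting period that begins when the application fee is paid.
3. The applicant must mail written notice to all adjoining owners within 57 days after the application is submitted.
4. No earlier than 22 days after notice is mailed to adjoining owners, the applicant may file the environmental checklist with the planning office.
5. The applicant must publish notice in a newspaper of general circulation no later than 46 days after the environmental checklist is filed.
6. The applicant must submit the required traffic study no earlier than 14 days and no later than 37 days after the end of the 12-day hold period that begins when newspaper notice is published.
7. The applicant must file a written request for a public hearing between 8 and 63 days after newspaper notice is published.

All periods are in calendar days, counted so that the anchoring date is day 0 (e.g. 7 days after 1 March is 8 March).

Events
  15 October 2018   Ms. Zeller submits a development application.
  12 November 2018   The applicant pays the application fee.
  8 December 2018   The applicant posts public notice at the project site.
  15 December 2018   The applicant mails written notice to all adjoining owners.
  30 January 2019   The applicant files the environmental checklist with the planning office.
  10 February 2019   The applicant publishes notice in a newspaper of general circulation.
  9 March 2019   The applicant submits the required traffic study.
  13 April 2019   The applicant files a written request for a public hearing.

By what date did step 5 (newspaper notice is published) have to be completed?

17 March 2019

Step 5 runs from 30 January 2019, when the environmental checklist is filed. 46 days after 30 January 2019 is 17 March 2019.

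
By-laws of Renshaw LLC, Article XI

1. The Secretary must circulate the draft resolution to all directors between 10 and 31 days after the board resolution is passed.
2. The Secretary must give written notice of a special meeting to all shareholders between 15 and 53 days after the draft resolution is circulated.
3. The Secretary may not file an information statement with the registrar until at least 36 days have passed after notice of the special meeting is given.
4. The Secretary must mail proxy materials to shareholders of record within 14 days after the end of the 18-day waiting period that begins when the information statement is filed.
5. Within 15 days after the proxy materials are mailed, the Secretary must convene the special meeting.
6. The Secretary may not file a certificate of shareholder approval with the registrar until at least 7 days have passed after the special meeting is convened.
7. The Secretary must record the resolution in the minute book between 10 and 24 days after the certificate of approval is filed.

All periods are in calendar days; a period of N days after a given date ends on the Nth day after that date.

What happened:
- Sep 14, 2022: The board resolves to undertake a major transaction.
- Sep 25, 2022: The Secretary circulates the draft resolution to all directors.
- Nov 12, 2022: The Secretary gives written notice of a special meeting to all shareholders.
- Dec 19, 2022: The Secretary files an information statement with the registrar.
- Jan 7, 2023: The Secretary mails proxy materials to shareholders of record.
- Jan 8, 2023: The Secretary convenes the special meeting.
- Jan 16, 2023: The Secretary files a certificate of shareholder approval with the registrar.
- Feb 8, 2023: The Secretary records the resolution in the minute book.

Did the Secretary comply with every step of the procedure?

Yes

Step 1 — 10 and 31 days from Sep 14, 2022 (when the board resolution is passed) are Sep 24, 2022 and Oct 15, 2022 respectively; done Sep 25, 2022 — within the window.
Step 2 — 15 and 53 days from Sep 25, 2022 (when the draft resolution is circulated) are Oct 10, 2022 and Nov 17, 2022 respectively; Nov 12, 2022 falls inside that range.
Step 3 — must wait 36 days from Nov 12, 2022 (when notice of the special meeting is given), so not before Dec 18, 2022; done Dec 19, 2022 — permitted.
Step 4 — counting 14 days from Jan 6, 2023 (end of the 18-day waiting period, which began when the information statement is filed on Dec 19, 2022) gives a deadline of Jan 20, 2023; completed Jan 7, 2023, before the deadline.
Step 5 — counting 15 days from Jan 7, 2023 (when the proxy materials are mailed) gives a deadline of Jan 22, 2023; done Jan 8, 2023 — timely.
Step 6 — must wait 7 days from Jan 8, 2023 (when the special meeting is convened), so not before Jan 15, 2023; Jan 16, 2023 is on or after that date.
Step 7 — 10 and 24 days from Jan 16, 2023 (when the certificate of approval is filed) are Jan 26, 2023 and Feb 9, 2023 respectively; done Feb 8, 2023, which is between those dates.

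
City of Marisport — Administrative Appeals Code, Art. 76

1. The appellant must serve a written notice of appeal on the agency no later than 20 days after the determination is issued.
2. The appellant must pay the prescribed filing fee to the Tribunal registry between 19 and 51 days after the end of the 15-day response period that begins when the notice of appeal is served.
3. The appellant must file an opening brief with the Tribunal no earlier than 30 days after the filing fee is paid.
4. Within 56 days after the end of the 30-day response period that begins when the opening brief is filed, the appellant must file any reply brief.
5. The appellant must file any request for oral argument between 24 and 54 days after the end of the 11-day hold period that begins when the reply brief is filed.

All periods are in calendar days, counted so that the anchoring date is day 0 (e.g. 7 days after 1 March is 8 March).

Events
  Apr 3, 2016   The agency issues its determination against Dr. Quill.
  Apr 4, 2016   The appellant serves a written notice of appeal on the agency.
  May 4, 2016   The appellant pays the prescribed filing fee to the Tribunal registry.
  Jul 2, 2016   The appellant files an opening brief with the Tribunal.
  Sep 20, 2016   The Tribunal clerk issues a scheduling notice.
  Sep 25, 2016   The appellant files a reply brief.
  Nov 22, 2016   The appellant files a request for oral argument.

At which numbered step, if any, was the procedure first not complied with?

Step 2

(1) due by Apr 3, 2016 + 20 days = Apr 23, 2016; Apr 4, 2016 is within that limit.
(2) the permitted window runs from Apr 19, 2016 + 19 = May 8, 2016 to Apr 19, 2016 + 51 = Jun 9, 2016; done May 4, 2016 — 4 days before the window opened.
That is the first point of non-compliance.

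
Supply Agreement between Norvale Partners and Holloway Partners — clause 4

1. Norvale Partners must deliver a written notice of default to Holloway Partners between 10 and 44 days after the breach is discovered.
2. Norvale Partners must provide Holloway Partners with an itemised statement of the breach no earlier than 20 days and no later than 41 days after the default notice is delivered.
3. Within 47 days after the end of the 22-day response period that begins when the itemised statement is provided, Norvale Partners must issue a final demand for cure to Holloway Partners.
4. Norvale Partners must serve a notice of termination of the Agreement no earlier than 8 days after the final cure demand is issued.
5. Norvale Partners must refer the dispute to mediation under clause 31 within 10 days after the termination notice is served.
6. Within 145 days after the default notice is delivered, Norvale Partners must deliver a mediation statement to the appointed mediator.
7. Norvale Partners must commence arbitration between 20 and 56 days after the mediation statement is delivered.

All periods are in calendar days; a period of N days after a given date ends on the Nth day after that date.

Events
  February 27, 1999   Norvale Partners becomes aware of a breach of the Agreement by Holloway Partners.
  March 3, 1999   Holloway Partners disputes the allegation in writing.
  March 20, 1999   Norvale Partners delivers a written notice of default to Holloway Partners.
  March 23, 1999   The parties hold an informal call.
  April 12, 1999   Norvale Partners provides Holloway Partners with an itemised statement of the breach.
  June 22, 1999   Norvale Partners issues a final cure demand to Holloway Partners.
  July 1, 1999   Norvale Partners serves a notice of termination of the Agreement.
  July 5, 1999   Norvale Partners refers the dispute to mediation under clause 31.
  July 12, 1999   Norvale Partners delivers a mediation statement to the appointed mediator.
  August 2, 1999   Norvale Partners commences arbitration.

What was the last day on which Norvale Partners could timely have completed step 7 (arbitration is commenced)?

September 6, 1999

Step 7 runs from July 12, 1999, when the mediation statement is delivered. The window is 20–56 days after July 12, 1999; it closes on September 6, 1999.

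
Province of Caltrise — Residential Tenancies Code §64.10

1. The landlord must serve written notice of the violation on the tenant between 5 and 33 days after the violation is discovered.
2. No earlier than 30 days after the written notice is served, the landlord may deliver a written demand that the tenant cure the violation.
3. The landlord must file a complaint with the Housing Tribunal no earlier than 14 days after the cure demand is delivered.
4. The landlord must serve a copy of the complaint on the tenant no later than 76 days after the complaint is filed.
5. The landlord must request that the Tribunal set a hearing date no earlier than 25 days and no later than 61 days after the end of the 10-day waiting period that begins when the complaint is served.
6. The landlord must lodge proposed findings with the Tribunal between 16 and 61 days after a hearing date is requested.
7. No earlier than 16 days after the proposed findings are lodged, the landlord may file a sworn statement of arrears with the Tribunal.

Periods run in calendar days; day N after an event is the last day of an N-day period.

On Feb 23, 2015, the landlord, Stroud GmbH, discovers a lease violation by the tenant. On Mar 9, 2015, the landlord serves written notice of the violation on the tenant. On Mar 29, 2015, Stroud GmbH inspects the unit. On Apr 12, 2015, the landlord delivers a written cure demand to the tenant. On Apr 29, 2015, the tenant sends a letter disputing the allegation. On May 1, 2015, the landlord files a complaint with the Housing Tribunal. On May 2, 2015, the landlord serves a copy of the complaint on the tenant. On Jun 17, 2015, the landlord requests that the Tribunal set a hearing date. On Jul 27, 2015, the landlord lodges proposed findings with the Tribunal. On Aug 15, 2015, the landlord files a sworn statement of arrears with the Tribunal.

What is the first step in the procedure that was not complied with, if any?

None — every step was satisfied

(1) the permitted window runs from Feb 23, 2015 + 5 = Feb 28, 2015 to Feb 23, 2015 + 33 = Mar 28, 2015; Mar 9, 2015 falls inside that range.
(2) permitted from Mar 9, 2015 + 30 days = Apr 8, 2015 onward; done Apr 12, 2015 — permitted.
(3) permitted from Apr 12, 2015 + 14 days = Apr 26, 2015 onward; done May 1, 2015 — permitted.
(4) due by May 1, 2015 + 76 days = Jul 16, 2015; May 2, 2015 is within that limit.
(5) the permitted window runs from May 12, 2015 + 25 = Jun 6, 2015 to May 12, 2015 + 61 = Jul 12, 2015; done Jun 17, 2015 — within the window.
(6) the permitted window runs from Jun 17, 2015 + 16 = Jul 3, 2015 to Jun 17, 2015 + 61 = Aug 17, 2015; done Jul 27, 2015 — within the window.
(7) permitted from Jul 27, 2015 + 16 days = Aug 12, 2015 onward; Aug 15, 2015 is on or after that date.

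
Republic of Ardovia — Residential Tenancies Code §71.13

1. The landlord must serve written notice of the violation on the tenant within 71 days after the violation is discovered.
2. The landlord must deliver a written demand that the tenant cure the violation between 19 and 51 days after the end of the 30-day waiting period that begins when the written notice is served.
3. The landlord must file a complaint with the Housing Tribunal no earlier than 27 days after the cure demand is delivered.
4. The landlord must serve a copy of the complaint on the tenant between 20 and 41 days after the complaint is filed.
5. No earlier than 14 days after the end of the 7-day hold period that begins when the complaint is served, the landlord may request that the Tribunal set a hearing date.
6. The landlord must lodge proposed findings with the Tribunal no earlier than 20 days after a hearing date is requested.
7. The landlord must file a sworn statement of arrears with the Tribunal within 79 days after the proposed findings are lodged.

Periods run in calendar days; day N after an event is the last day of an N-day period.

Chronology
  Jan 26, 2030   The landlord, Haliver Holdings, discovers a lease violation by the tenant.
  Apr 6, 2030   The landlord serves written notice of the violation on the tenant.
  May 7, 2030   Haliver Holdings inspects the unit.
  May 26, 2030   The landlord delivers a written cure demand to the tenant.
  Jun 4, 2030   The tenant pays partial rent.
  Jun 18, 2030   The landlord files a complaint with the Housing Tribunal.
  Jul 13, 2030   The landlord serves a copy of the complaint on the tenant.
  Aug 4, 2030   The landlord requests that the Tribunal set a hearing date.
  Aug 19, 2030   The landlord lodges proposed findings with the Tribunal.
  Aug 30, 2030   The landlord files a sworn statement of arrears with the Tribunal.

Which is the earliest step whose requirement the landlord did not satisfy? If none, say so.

Step 3

Step 1: 71 days after Jan 26, 2030 (when the violation is discovered) is Apr 7, 2030; done Apr 6, 2030 — timely.
Step 2: the window is 19–51 days after May 6, 2030 (end of the 30-day waiting period, which began when the written notice is served on Apr 6, 2030), so May 25, 2030 through Jun 26, 2030; done May 26, 2030, which is between those dates.
Step 3: the earliest permitted date is 27 days after May 26, 2030 (when the cure demand is delivered), i.e. Jun 22, 2030; acted on Jun 18, 2030, 4 days prematurely.
Later steps need not be reached.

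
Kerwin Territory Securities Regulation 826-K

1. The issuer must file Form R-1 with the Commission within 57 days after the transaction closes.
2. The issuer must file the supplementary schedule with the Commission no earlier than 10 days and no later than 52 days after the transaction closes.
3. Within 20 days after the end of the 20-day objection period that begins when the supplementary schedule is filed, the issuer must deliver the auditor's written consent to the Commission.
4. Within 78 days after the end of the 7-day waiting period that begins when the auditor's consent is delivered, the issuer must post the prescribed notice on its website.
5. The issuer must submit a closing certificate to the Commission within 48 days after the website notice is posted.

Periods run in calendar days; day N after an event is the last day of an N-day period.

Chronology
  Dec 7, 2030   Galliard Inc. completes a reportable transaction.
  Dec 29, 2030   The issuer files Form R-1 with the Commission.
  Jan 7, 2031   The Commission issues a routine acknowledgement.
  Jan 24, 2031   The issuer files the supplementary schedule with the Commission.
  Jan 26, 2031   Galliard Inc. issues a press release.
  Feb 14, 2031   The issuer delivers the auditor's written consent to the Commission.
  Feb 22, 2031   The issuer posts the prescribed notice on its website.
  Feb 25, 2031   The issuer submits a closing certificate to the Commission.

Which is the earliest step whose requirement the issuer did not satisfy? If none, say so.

Step 1: 57 days after Dec 7, 2030 (when the transaction closes) is Feb 2, 2031; completed Dec 29, 2030, before the deadline.
Step 2: the window is 10–52 days after Dec 7, 2030 (when the transaction closes), so Dec 17, 2030 through Jan 28, 2031; Jan 24, 2031 falls inside that range.
Step 3: 20 days after Feb 13, 2031 (end of the 20-day objection period, which began when the supplementary schedule is filed on Jan 24, 2031) is Mar 5, 2031; Feb 14, 2031 is within that limit.
Step 4: 78 days after Feb 21, 2031 (end of the 7-day waiting period, which began when the auditor's consent is delivered on Feb 14, 2031) is May 10, 2031; Feb 22, 2031 is within that limit.
Step 5: 48 days after Feb 22, 2031 (when the website notice is posted) is Apr 11, 2031; completed Feb 25, 2031, before the deadline.

None — every step was satisfied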